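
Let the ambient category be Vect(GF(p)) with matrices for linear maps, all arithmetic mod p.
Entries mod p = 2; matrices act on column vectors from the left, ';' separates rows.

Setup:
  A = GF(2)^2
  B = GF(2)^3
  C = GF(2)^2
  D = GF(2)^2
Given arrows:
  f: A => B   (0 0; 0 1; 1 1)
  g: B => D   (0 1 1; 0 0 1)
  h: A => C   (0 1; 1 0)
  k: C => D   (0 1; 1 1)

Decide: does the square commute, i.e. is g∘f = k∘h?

Path 1 = f;g:
  e0=⟨1,0⟩ f=>⟨0,0,1⟩ g=>⟨1,1⟩
  e1=⟨0,1⟩ f=>⟨0,1,1⟩ g=>⟨0,1⟩
  ⟦path⟧₁ = (1 0; 1 1)
Path 2 = h;k:
  e0=⟨1,0⟩ h=>⟨0,1⟩ k=>⟨1,1⟩
  e1=⟨0,1⟩ h=>⟨1,0⟩ k=>⟨0,1⟩
  ⟦path⟧₂ = (1 0; 1 1)
Equal? equal; square commutes

Answer: COMMUTES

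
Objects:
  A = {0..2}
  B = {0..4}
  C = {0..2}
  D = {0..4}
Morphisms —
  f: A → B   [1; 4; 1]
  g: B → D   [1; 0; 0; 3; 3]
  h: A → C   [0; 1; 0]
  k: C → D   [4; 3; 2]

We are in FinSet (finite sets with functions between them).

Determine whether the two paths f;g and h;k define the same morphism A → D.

Answer: DOES NOT COMMUTE

Derivation:
Path 1 = f;g:
  0 f→1 g→0
  1 f→4 g→3
  2 f→1 g→0
  ⟦path⟧₁ = [0; 3; 0]
Path 2 = h;k:
  0 h→0 k→4
  1 h→1 k→3
  2 h→0 k→4
  ⟦path⟧₂ = [4; 3; 4]
Equal? NO — does not commute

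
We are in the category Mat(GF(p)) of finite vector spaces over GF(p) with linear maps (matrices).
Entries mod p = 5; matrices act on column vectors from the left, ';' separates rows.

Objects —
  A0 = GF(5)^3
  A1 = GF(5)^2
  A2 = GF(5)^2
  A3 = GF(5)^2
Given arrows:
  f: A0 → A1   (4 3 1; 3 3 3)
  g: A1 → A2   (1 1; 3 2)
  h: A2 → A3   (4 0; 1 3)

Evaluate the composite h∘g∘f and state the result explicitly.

Answer: (3 4 1; 1 1 1)

Work:
  e0=⟨1,0,0⟩ f→⟨4,3⟩ g→⟨2,3⟩ h→⟨3,1⟩
  e1=⟨0,1,0⟩ f→⟨3,3⟩ g→⟨1,0⟩ h→⟨4,1⟩
  e2=⟨0,0,1⟩ f→⟨1,3⟩ g→⟨4,4⟩ h→⟨1,1⟩
⟦path⟧: (3 4 1; 1 1 1)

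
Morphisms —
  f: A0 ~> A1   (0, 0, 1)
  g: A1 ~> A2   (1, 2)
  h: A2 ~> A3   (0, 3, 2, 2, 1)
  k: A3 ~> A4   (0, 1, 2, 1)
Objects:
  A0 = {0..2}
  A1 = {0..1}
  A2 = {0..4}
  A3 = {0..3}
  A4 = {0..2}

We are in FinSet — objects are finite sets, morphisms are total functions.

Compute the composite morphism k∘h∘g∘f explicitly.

Answer: (1, 1, 2)

Work:
  0 f~>0 g~>1 h~>3 k~>1
  1 f~>0 g~>1 h~>3 k~>1
  2 f~>1 g~>2 h~>2 k~>2
composite: (1, 1, 2)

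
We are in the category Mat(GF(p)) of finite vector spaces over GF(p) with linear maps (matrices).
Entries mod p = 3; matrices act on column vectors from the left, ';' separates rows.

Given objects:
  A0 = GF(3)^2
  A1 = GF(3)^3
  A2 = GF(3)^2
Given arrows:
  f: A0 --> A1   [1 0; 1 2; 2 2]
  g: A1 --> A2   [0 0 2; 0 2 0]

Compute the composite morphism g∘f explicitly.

  e0=[1,0] f-->[1,1,2] g-->[1,2]
  e1=[0,1] f-->[0,2,2] g-->[1,1]
result: [1 1; 2 1]

Answer: [1 1; 2 1]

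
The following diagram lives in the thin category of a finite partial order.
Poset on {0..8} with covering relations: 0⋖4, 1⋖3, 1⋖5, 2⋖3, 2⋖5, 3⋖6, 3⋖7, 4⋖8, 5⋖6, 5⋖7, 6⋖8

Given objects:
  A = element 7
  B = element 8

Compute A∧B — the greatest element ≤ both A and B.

Lower bounds of A=7 and B=8: {1,2,3,5}
  maximal lower bounds 3 and 5 are incomparable: neither 3≤5 nor 5≤3
→ no greatest lower bound exists

Answer: NO MEET EXISTS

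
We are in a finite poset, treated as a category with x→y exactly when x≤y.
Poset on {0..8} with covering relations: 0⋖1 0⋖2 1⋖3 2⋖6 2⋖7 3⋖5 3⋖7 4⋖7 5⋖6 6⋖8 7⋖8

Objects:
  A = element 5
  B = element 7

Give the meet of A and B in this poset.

Lower bounds of A=5 and B=7: {0,1,3}
  0 ≤ 3
  1 ≤ 3
  3 ≤ 3
glb = 3

Answer: A∧B = 3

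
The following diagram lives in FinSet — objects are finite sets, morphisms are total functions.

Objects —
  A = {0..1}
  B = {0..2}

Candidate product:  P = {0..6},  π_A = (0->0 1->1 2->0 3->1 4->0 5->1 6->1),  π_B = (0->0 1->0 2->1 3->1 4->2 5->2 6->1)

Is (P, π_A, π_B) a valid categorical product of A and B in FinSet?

Answer: NOT A VALID PRODUCT — |P|=7 ≠ |A|·|B|=6

Work:
|A|·|B| = 2·3 = 6;  |P| = 7
  → cardinalities differ; no bijection possible.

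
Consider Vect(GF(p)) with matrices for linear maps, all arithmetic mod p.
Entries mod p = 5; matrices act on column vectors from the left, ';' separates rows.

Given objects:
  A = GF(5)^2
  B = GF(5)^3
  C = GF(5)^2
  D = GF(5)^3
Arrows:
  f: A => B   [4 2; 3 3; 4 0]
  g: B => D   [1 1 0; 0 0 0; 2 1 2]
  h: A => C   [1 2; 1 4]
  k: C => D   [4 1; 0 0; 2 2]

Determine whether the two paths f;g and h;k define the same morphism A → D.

Along f;g (path 1):
  e0=[1,0] f=>[4,3,4] g=>[2,0,4]
  e1=[0,1] f=>[2,3,0] g=>[0,0,2]
  ⟦path⟧₁ = [2 0; 0 0; 4 2]
Along h;k (path 2):
  e0=[1,0] h=>[1,1] k=>[0,0,4]
  e1=[0,1] h=>[2,4] k=>[2,0,2]
  ⟦path⟧₂ = [0 2; 0 0; 4 2]
Equal? NO — does not commute

Answer: DOES NOT COMMUTE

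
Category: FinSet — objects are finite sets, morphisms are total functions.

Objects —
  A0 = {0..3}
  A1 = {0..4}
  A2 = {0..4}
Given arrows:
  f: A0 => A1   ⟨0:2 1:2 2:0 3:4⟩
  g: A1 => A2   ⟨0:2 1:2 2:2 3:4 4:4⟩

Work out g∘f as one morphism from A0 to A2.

  0 f=>2 g=>2
  1 f=>2 g=>2
  2 f=>0 g=>2
  3 f=>4 g=>4
⟦path⟧: ⟨0:2 1:2 2:2 3:4⟩

Answer: ⟨0:2 1:2 2:2 3:4⟩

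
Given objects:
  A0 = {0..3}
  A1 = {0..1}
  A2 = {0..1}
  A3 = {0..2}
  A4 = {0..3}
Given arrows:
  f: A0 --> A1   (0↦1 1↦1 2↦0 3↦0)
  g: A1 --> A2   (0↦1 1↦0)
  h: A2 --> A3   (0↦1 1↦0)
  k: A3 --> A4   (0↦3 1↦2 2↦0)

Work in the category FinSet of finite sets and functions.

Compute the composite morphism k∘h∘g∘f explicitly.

  0 f-->1 g-->0 h-->1 k-->2
  1 f-->1 g-->0 h-->1 k-->2
  2 f-->0 g-->1 h-->0 k-->3
  3 f-->0 g-->1 h-->0 k-->3
composite: (0↦2 1↦2 2↦3 3↦3)

Answer: (0↦2 1↦2 2↦3 3↦3)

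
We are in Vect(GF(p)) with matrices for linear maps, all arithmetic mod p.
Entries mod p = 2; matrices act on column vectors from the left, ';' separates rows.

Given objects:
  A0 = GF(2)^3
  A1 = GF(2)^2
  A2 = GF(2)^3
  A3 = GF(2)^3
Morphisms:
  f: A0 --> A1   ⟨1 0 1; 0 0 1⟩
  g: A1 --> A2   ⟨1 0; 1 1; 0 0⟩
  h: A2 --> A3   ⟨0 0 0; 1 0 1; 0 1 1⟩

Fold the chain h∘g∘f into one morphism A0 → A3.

Answer: ⟨0 0 0; 1 0 1; 1 0 0⟩

Work:
  e0=(1,0,0) f-->(1,0) g-->(1,1,0) h-->(0,1,1)
  e1=(0,1,0) f-->(0,0) g-->(0,0,0) h-->(0,0,0)
  e2=(0,0,1) f-->(1,1) g-->(1,0,0) h-->(0,1,0)
result: ⟨0 0 0; 1 0 1; 1 0 0⟩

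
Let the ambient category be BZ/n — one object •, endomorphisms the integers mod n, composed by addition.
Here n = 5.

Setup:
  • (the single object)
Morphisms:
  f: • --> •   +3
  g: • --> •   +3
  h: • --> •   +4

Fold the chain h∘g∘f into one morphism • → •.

Answer: +0

Work:
  0 +3≡3 +3≡1 +4≡0  (mod 5)
⟦path⟧: +0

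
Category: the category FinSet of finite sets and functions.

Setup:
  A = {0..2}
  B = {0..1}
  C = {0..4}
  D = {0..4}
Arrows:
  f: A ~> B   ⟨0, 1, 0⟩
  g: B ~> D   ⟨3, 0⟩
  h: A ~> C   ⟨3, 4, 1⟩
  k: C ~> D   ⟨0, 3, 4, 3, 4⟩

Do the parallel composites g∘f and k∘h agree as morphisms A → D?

Path 1 = f;g:
  0 f~>0 g~>3
  1 f~>1 g~>0
  2 f~>0 g~>3
  composite₁ = ⟨3, 0, 3⟩
Path 2 = h;k:
  0 h~>3 k~>3
  1 h~>4 k~>4
  2 h~>1 k~>3
  composite₂ = ⟨3, 4, 3⟩
Equal? NO — does not commute

Answer: DOES NOT COMMUTE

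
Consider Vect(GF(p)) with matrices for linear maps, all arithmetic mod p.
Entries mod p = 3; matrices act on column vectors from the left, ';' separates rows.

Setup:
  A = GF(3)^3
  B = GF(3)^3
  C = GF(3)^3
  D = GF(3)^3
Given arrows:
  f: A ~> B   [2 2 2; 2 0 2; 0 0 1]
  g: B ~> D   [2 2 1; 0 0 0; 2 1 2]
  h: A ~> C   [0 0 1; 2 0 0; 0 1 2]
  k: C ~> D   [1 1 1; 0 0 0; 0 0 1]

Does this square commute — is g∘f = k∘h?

Answer: COMMUTES

Work:
Path 1 = f;g:
  e0=⟨1,0,0⟩ f~>⟨2,2,0⟩ g~>⟨2,0,0⟩
  e1=⟨0,1,0⟩ f~>⟨2,0,0⟩ g~>⟨1,0,1⟩
  e2=⟨0,0,1⟩ f~>⟨2,2,1⟩ g~>⟨0,0,2⟩
  result₁ = [2 1 0; 0 0 0; 0 1 2]
Path 2 = h;k:
  e0=⟨1,0,0⟩ h~>⟨0,2,0⟩ k~>⟨2,0,0⟩
  e1=⟨0,1,0⟩ h~>⟨0,0,1⟩ k~>⟨1,0,1⟩
  e2=⟨0,0,1⟩ h~>⟨1,0,2⟩ k~>⟨0,0,2⟩
  result₂ = [2 1 0; 0 0 0; 0 1 2]
Equal? same morphism ✓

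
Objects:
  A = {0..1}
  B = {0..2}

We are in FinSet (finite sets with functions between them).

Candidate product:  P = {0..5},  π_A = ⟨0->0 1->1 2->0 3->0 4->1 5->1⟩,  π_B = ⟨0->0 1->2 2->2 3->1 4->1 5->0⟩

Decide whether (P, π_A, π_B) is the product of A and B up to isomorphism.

|A|·|B| = 2·3 = 6;  |P| = 6
Check the pairing map k ↦ (π_A(k), π_B(k)):
  0 -> (0,0)
  1 -> (1,2)
  2 -> (0,2)
  3 -> (0,1)
  4 -> (1,1)
  5 -> (1,0)
distinct pairs in image: 6 / 6 needed
  → bijection onto A×B; projections well-typed.

Answer: VALID PRODUCT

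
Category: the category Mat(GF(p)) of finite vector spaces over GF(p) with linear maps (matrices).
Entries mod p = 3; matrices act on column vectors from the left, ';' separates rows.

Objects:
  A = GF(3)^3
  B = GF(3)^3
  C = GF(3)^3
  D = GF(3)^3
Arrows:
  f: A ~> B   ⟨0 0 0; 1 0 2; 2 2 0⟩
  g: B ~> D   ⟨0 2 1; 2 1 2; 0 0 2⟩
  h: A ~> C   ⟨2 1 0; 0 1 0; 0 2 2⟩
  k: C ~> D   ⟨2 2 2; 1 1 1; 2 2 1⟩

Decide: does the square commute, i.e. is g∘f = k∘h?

1) trace f;g:
  e0=⟨1,0,0⟩ f~>⟨0,1,2⟩ g~>⟨1,2,1⟩
  e1=⟨0,1,0⟩ f~>⟨0,0,2⟩ g~>⟨2,1,1⟩
  e2=⟨0,0,1⟩ f~>⟨0,2,0⟩ g~>⟨1,2,0⟩
  ⟦path⟧₁ = ⟨1 2 1; 2 1 2; 1 1 0⟩
2) trace h;k:
  e0=⟨1,0,0⟩ h~>⟨2,0,0⟩ k~>⟨1,2,1⟩
  e1=⟨0,1,0⟩ h~>⟨1,1,2⟩ k~>⟨2,1,0⟩
  e2=⟨0,0,1⟩ h~>⟨0,0,2⟩ k~>⟨1,2,2⟩
  ⟦path⟧₂ = ⟨1 2 1; 2 1 2; 1 0 2⟩
Equal? NO — does not commute

Answer: DOES NOT COMMUTE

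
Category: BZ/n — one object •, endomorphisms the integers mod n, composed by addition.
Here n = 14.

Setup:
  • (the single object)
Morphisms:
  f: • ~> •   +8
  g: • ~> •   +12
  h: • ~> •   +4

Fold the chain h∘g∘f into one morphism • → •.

  0 +8≡8 +12≡6 +4≡10  (mod 14)
composite: +10

Answer: +10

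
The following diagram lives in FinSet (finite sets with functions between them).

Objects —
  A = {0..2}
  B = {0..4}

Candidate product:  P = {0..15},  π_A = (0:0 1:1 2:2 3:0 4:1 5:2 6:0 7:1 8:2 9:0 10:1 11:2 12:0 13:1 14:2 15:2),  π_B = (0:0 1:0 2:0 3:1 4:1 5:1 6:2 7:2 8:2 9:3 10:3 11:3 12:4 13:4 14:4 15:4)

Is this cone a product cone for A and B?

|A|·|B| = 3·5 = 15;  |P| = 16
  → cardinalities differ; no bijection possible.

Answer: NOT A VALID PRODUCT — |P|=16 ≠ |A|·|B|=15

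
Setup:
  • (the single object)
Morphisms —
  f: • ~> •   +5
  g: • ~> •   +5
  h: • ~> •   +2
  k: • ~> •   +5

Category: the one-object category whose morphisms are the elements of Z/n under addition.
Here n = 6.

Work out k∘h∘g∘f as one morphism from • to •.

Answer: +5

Work:
  0 +5≡5 +5≡4 +2≡0 +5≡5  (mod 6)
result: +5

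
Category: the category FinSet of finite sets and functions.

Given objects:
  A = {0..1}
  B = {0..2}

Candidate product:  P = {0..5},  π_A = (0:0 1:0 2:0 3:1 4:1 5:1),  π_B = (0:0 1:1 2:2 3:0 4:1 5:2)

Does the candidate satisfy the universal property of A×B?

Answer: VALID PRODUCT

Derivation:
|A|·|B| = 2·3 = 6;  |P| = 6
Check the pairing map k ↦ (π_A(k), π_B(k)):
  0 : (0,0)
  1 : (0,1)
  2 : (0,2)
  3 : (1,0)
  4 : (1,1)
  5 : (1,2)
distinct pairs in image: 6 / 6 needed
  → bijection onto A×B; projections well-typed.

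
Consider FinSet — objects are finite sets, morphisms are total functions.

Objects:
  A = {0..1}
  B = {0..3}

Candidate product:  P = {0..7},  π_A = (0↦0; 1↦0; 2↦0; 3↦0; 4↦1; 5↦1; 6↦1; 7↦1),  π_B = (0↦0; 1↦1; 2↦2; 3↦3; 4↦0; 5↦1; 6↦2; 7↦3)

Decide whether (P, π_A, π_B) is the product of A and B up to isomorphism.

|A|·|B| = 2·4 = 8;  |P| = 8
Check the pairing map k ↦ (π_A(k), π_B(k)):
  0 ↦ (0,0)
  1 ↦ (0,1)
  2 ↦ (0,2)
  3 ↦ (0,3)
  4 ↦ (1,0)
  5 ↦ (1,1)
  6 ↦ (1,2)
  7 ↦ (1,3)
distinct pairs in image: 8 / 8 needed
  → bijection onto A×B; projections well-typed.

Answer: VALID PRODUCT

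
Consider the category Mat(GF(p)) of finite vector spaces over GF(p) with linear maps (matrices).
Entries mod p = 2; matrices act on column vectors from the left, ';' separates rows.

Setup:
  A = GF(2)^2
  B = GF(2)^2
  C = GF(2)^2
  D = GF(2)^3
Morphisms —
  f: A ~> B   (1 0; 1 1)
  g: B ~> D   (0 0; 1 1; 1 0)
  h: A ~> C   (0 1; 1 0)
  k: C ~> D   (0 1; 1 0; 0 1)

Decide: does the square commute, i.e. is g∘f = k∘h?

Answer: DOES NOT COMMUTE

Trace:
Along f;g (path 1):
  e0=⟨1,0⟩ f~>⟨1,1⟩ g~>⟨0,0,1⟩
  e1=⟨0,1⟩ f~>⟨0,1⟩ g~>⟨0,1,0⟩
  composite₁ = (0 0; 0 1; 1 0)
Along h;k (path 2):
  e0=⟨1,0⟩ h~>⟨0,1⟩ k~>⟨1,0,1⟩
  e1=⟨0,1⟩ h~>⟨1,0⟩ k~>⟨0,1,0⟩
  composite₂ = (1 0; 0 1; 1 0)
Equal? distinct morphisms ✗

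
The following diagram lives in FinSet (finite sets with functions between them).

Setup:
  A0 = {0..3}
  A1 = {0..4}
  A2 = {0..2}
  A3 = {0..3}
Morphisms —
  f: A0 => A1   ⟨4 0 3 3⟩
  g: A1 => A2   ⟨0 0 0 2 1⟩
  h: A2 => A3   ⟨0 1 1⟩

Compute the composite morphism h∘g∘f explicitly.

Answer: ⟨1 0 1 1⟩

Work:
  0 f=>4 g=>1 h=>1
  1 f=>0 g=>0 h=>0
  2 f=>3 g=>2 h=>1
  3 f=>3 g=>2 h=>1
⟦path⟧: ⟨1 0 1 1⟩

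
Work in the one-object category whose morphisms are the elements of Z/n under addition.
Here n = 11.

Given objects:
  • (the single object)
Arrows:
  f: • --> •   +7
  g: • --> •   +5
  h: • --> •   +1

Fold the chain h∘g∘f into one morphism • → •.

Answer: +2

Trace:
  0 +7≡7 +5≡1 +1≡2  (mod 11)
composite: +2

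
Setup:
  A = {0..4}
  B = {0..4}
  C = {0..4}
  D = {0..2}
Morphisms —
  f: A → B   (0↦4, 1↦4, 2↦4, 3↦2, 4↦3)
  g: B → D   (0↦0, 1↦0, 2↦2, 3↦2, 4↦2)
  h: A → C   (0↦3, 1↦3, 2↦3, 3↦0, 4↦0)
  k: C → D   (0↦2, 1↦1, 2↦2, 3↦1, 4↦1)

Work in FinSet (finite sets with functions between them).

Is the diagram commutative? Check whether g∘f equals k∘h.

Path 1 = f;g:
  0 f→4 g→2
  1 f→4 g→2
  2 f→4 g→2
  3 f→2 g→2
  4 f→3 g→2
  result₁ = (0↦2, 1↦2, 2↦2, 3↦2, 4↦2)
Path 2 = h;k:
  0 h→3 k→1
  1 h→3 k→1
  2 h→3 k→1
  3 h→0 k→2
  4 h→0 k→2
  result₂ = (0↦1, 1↦1, 2↦1, 3↦2, 4↦2)
Equal? NO — does not commute

Answer: DOES NOT COMMUTE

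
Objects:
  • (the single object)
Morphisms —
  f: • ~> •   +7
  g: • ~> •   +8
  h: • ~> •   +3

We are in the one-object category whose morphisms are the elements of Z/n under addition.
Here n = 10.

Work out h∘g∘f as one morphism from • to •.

Answer: +8

Trace:
  0 +7≡7 +8≡5 +3≡8  (mod 10)
composite: +8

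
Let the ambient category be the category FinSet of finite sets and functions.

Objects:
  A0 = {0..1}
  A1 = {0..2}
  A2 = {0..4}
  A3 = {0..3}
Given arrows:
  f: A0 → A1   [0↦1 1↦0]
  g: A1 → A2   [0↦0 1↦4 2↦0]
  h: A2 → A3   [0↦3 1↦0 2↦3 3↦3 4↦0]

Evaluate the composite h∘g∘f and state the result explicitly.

Answer: [0↦0 1↦3]

Work:
  0 f→1 g→4 h→0
  1 f→0 g→0 h→3
result: [0↦0 1↦3]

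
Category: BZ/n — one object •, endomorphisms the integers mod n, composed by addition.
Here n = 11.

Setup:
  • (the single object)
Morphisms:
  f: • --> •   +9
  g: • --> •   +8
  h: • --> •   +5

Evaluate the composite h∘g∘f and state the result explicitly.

  0 +9≡9 +8≡6 +5≡0  (mod 11)
⟦path⟧: +0

Answer: +0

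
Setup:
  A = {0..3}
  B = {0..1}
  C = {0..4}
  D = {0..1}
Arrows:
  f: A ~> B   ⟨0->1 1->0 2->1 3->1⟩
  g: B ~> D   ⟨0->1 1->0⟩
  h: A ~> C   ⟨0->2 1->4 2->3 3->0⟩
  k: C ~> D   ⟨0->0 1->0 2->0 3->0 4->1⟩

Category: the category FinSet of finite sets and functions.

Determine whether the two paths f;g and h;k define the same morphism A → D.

Path 1 = f;g:
  0 f~>1 g~>0
  1 f~>0 g~>1
  2 f~>1 g~>0
  3 f~>1 g~>0
  result₁ = ⟨0->0 1->1 2->0 3->0⟩
Path 2 = h;k:
  0 h~>2 k~>0
  1 h~>4 k~>1
  2 h~>3 k~>0
  3 h~>0 k~>0
  result₂ = ⟨0->0 1->1 2->0 3->0⟩
Equal? YES — commutes

Answer: COMMUTES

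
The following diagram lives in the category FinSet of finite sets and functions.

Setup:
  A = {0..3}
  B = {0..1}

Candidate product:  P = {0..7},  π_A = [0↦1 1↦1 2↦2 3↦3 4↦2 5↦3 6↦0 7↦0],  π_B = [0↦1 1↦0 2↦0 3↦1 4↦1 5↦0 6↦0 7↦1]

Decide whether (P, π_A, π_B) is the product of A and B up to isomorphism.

Answer: VALID PRODUCT

Trace:
|A|·|B| = 4·2 = 8;  |P| = 8
Check the pairing map k ↦ (π_A(k), π_B(k)):
  0 ↦ (1,1)
  1 ↦ (1,0)
  2 ↦ (2,0)
  3 ↦ (3,1)
  4 ↦ (2,1)
  5 ↦ (3,0)
  6 ↦ (0,0)
  7 ↦ (0,1)
distinct pairs in image: 8 / 8 needed
  → bijection onto A×B; projections well-typed.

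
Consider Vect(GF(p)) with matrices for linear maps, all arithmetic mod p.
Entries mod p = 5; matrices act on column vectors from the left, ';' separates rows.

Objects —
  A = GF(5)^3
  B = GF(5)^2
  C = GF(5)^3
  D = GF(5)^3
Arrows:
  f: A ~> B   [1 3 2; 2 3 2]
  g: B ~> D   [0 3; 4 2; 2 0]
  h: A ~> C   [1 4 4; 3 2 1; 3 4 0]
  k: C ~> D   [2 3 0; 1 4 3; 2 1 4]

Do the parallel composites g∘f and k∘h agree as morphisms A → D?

1) trace f;g:
  e0=[1,0,0] f~>[1,2] g~>[1,3,2]
  e1=[0,1,0] f~>[3,3] g~>[4,3,1]
  e2=[0,0,1] f~>[2,2] g~>[1,2,4]
  ⟦path⟧₁ = [1 4 1; 3 3 2; 2 1 4]
2) trace h;k:
  e0=[1,0,0] h~>[1,3,3] k~>[1,2,2]
  e1=[0,1,0] h~>[4,2,4] k~>[4,4,1]
  e2=[0,0,1] h~>[4,1,0] k~>[1,3,4]
  ⟦path⟧₂ = [1 4 1; 2 4 3; 2 1 4]
Equal? distinct morphisms ✗

Answer: DOES NOT COMMUTE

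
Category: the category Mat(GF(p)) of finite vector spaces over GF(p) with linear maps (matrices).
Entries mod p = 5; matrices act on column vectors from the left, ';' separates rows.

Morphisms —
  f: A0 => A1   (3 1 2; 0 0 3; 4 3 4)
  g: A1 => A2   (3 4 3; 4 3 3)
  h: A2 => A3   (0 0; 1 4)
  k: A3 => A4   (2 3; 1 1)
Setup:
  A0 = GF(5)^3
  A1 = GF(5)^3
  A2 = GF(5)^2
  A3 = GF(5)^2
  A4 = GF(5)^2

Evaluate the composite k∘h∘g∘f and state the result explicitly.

Answer: (1 2 3; 2 4 1)

Trace:
  e0=⟨1,0,0⟩ f=>⟨3,0,4⟩ g=>⟨1,4⟩ h=>⟨0,2⟩ k=>⟨1,2⟩
  e1=⟨0,1,0⟩ f=>⟨1,0,3⟩ g=>⟨2,3⟩ h=>⟨0,4⟩ k=>⟨2,4⟩
  e2=⟨0,0,1⟩ f=>⟨2,3,4⟩ g=>⟨0,4⟩ h=>⟨0,1⟩ k=>⟨3,1⟩
⟦path⟧: (1 2 3; 2 4 1)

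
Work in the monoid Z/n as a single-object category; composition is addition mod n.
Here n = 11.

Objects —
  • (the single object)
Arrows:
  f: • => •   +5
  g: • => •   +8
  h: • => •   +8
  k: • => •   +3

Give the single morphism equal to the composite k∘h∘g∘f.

Answer: +2

Trace:
  0 +5≡5 +8≡2 +8≡10 +3≡2  (mod 11)
composite: +2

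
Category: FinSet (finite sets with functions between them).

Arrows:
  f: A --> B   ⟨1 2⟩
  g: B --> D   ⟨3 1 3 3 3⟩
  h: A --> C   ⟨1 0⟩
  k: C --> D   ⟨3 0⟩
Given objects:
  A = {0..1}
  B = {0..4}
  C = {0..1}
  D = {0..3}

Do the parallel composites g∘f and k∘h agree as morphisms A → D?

Path 1 = f;g:
  0 f-->1 g-->1
  1 f-->2 g-->3
  ⟦path⟧₁ = ⟨1 3⟩
Path 2 = h;k:
  0 h-->1 k-->0
  1 h-->0 k-->3
  ⟦path⟧₂ = ⟨0 3⟩
Equal? NO — does not commute

Answer: DOES NOT COMMUTE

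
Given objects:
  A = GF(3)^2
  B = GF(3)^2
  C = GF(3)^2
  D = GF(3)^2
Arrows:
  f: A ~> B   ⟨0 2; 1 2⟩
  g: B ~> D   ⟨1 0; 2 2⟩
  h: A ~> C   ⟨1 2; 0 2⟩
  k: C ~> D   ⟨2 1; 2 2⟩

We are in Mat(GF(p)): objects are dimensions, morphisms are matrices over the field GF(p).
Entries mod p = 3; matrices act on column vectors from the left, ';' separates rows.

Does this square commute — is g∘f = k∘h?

Answer: DOES NOT COMMUTE

Work:
1) trace f;g:
  e0=[1,0] f~>[0,1] g~>[0,2]
  e1=[0,1] f~>[2,2] g~>[2,2]
  result₁ = ⟨0 2; 2 2⟩
2) trace h;k:
  e0=[1,0] h~>[1,0] k~>[2,2]
  e1=[0,1] h~>[2,2] k~>[0,2]
  result₂ = ⟨2 0; 2 2⟩
Equal? differ; not commutative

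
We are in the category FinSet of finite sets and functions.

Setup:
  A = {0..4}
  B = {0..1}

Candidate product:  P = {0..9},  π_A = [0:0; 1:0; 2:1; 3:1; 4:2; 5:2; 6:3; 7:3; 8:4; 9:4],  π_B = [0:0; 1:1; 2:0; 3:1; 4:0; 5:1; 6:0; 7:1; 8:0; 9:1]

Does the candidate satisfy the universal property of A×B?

|A|·|B| = 5·2 = 10;  |P| = 10
Check the pairing map k ↦ (π_A(k), π_B(k)):
  0 : (0,0)
  1 : (0,1)
  2 : (1,0)
  3 : (1,1)
  4 : (2,0)
  5 : (2,1)
  6 : (3,0)
  7 : (3,1)
  8 : (4,0)
  9 : (4,1)
distinct pairs in image: 10 / 10 needed
  → bijection onto A×B; projections well-typed.

Answer: VALID PRODUCT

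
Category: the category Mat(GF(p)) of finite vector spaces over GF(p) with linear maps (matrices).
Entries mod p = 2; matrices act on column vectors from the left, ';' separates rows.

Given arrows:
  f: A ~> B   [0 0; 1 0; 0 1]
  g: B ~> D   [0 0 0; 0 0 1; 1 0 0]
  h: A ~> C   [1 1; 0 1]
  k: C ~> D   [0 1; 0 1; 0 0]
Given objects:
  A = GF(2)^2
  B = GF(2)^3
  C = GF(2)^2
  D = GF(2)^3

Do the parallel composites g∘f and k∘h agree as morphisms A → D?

Path 1 = f;g:
  e0=⟨1,0⟩ f~>⟨0,1,0⟩ g~>⟨0,0,0⟩
  e1=⟨0,1⟩ f~>⟨0,0,1⟩ g~>⟨0,1,0⟩
  ⟦path⟧₁ = [0 0; 0 1; 0 0]
Path 2 = h;k:
  e0=⟨1,0⟩ h~>⟨1,0⟩ k~>⟨0,0,0⟩
  e1=⟨0,1⟩ h~>⟨1,1⟩ k~>⟨1,1,0⟩
  ⟦path⟧₂ = [0 1; 0 1; 0 0]
Equal? differ; not commutative

Answer: DOES NOT COMMUTE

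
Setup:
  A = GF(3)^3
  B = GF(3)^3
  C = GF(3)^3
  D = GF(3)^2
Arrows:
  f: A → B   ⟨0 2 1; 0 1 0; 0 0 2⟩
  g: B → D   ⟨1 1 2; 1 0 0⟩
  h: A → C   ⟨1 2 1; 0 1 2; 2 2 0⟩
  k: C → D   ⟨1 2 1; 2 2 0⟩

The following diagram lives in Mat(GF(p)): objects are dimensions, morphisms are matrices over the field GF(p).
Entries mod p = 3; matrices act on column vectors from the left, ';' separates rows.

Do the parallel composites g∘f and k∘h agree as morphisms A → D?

Path 1 = f;g:
  e0=(1,0,0) f→(0,0,0) g→(0,0)
  e1=(0,1,0) f→(2,1,0) g→(0,2)
  e2=(0,0,1) f→(1,0,2) g→(2,1)
  result₁ = ⟨0 0 2; 0 2 1⟩
Path 2 = h;k:
  e0=(1,0,0) h→(1,0,2) k→(0,2)
  e1=(0,1,0) h→(2,1,2) k→(0,0)
  e2=(0,0,1) h→(1,2,0) k→(2,0)
  result₂ = ⟨0 0 2; 2 0 0⟩
Equal? differ; not commutative

Answer: DOES NOT COMMUTE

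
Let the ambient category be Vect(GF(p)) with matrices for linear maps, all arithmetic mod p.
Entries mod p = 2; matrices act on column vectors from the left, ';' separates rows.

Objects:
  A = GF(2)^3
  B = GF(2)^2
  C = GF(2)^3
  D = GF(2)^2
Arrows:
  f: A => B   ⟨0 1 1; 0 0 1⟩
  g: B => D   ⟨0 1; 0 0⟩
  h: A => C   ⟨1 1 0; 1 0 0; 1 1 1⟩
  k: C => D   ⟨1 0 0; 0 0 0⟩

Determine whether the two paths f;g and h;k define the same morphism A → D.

1) trace f;g:
  e0=(1,0,0) f=>(0,0) g=>(0,0)
  e1=(0,1,0) f=>(1,0) g=>(0,0)
  e2=(0,0,1) f=>(1,1) g=>(1,0)
  composite₁ = ⟨0 0 1; 0 0 0⟩
2) trace h;k:
  e0=(1,0,0) h=>(1,1,1) k=>(1,0)
  e1=(0,1,0) h=>(1,0,1) k=>(1,0)
  e2=(0,0,1) h=>(0,0,1) k=>(0,0)
  composite₂ = ⟨1 1 0; 0 0 0⟩
Equal? distinct morphisms ✗

Answer: DOES NOT COMMUTE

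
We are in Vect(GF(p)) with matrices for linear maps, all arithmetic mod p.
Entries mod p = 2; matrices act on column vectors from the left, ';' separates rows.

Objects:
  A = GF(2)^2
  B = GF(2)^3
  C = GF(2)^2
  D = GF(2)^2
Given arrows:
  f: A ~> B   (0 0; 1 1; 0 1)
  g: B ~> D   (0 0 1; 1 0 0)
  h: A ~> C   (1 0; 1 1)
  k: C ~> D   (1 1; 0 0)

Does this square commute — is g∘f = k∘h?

Along f;g (path 1):
  e0=(1,0) f~>(0,1,0) g~>(0,0)
  e1=(0,1) f~>(0,1,1) g~>(1,0)
  ⟦path⟧₁ = (0 1; 0 0)
Along h;k (path 2):
  e0=(1,0) h~>(1,1) k~>(0,0)
  e1=(0,1) h~>(0,1) k~>(1,0)
  ⟦path⟧₂ = (0 1; 0 0)
Equal? equal; square commutes

Answer: COMMUTES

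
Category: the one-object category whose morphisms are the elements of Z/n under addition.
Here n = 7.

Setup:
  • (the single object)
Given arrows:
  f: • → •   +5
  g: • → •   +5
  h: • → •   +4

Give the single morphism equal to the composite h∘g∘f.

Answer: +0

Derivation:
  0 +5≡5 +5≡3 +4≡0  (mod 7)
result: +0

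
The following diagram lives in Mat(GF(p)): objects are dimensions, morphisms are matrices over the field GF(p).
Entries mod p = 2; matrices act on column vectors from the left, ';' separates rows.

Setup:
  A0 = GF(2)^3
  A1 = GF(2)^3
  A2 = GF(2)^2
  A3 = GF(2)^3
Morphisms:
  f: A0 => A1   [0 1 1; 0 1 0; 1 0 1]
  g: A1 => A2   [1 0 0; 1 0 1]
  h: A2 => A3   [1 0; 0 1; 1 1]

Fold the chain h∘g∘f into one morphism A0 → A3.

Answer: [0 1 1; 1 1 0; 1 0 1]

Derivation:
  e0=(1,0,0) f=>(0,0,1) g=>(0,1) h=>(0,1,1)
  e1=(0,1,0) f=>(1,1,0) g=>(1,1) h=>(1,1,0)
  e2=(0,0,1) f=>(1,0,1) g=>(1,0) h=>(1,0,1)
⟦path⟧: [0 1 1; 1 1 0; 1 0 1]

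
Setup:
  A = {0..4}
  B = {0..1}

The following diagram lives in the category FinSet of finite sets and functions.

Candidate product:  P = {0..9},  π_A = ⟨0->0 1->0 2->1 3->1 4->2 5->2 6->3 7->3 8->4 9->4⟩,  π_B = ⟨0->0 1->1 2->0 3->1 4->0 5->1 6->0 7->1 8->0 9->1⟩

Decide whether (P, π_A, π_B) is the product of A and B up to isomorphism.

Answer: VALID PRODUCT

Work:
|A|·|B| = 5·2 = 10;  |P| = 10
Check the pairing map k ↦ (π_A(k), π_B(k)):
  0 -> (0,0)
  1 -> (0,1)
  2 -> (1,0)
  3 -> (1,1)
  4 -> (2,0)
  5 -> (2,1)
  6 -> (3,0)
  7 -> (3,1)
  8 -> (4,0)
  9 -> (4,1)
distinct pairs in image: 10 / 10 needed
  → bijection onto A×B; projections well-typed.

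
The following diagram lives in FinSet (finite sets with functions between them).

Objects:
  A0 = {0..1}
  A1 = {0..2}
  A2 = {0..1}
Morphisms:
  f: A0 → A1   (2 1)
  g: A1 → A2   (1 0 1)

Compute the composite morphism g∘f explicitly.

Answer: (1 0)

Work:
  0 f→2 g→1
  1 f→1 g→0
composite: (1 0)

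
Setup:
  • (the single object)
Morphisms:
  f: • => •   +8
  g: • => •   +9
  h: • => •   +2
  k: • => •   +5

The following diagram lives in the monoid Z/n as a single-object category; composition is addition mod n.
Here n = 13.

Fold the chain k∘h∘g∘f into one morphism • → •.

Answer: +11

Trace:
  0 +8≡8 +9≡4 +2≡6 +5≡11  (mod 13)
result: +11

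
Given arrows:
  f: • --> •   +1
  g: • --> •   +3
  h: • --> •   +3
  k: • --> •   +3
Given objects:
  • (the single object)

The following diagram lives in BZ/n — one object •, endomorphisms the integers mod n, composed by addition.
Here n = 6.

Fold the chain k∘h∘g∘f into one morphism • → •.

  0 +1≡1 +3≡4 +3≡1 +3≡4  (mod 6)
composite: +4

Answer: +4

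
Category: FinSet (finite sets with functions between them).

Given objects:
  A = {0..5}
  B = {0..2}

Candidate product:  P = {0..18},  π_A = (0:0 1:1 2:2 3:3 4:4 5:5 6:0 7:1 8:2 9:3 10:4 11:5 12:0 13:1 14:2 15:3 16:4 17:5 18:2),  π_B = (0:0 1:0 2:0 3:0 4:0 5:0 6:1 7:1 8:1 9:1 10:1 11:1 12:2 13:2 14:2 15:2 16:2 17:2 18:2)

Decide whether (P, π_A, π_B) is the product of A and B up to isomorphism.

Answer: NOT A VALID PRODUCT — |P|=19 ≠ |A|·|B|=18

Trace:
|A|·|B| = 6·3 = 18;  |P| = 19
  → cardinalities differ; no bijection possible.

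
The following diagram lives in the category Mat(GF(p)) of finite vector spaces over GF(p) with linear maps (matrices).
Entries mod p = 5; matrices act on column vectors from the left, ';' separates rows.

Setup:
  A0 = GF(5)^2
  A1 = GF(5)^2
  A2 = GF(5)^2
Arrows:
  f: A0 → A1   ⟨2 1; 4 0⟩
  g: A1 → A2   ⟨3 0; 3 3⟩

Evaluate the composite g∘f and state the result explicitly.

Answer: ⟨1 3; 3 3⟩

Trace:
  e0=⟨1,0⟩ f→⟨2,4⟩ g→⟨1,3⟩
  e1=⟨0,1⟩ f→⟨1,0⟩ g→⟨3,3⟩
⟦path⟧: ⟨1 3; 3 3⟩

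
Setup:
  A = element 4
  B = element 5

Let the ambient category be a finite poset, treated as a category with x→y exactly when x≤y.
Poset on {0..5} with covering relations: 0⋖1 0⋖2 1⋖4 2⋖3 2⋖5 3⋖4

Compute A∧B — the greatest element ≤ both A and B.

Lower bounds of A=4 and B=5: {0,2}
  0 <= 2
  2 <= 2
glb = 2

Answer: A∧B = 2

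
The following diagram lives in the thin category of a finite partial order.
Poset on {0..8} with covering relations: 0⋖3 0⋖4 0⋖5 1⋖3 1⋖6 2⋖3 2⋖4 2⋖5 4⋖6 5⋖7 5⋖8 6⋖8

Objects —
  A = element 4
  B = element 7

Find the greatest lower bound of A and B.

Answer: NO MEET EXISTS

Work:
Common predecessors of 4,7: {0,2}
  maximal lower bounds 0 and 2 are incomparable: neither 0⊑2 nor 2⊑0
→ no greatest lower bound exists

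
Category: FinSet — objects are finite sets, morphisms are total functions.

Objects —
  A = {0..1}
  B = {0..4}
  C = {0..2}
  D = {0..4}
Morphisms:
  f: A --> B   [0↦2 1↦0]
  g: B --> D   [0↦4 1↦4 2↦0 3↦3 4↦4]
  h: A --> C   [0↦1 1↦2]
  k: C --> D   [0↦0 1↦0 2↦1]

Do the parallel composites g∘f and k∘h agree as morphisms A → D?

Answer: DOES NOT COMMUTE

Derivation:
1) trace f;g:
  0 f-->2 g-->0
  1 f-->0 g-->4
  composite₁ = [0↦0 1↦4]
2) trace h;k:
  0 h-->1 k-->0
  1 h-->2 k-->1
  composite₂ = [0↦0 1↦1]
Equal? NO — does not commute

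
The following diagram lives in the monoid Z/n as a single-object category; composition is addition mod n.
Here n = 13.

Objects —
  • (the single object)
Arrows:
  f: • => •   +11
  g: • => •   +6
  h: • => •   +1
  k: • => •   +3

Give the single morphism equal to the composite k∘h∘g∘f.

  0 +11≡11 +6≡4 +1≡5 +3≡8  (mod 13)
⟦path⟧: +8

Answer: +8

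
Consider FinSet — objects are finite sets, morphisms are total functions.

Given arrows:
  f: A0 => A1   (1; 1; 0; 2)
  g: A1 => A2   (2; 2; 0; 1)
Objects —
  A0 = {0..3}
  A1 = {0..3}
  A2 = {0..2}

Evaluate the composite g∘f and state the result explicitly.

Answer: (2; 2; 2; 0)

Trace:
  0 f=>1 g=>2
  1 f=>1 g=>2
  2 f=>0 g=>2
  3 f=>2 g=>0
⟦path⟧: (2; 2; 2; 0)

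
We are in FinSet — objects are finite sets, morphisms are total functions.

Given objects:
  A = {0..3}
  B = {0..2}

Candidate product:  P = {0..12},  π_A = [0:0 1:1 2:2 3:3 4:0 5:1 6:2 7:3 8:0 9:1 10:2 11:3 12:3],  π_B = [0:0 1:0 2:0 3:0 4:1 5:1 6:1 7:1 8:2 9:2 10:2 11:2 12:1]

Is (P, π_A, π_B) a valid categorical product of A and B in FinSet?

|A|·|B| = 4·3 = 12;  |P| = 13
  → cardinalities differ; no bijection possible.

Answer: NOT A VALID PRODUCT — |P|=13 ≠ |A|·|B|=12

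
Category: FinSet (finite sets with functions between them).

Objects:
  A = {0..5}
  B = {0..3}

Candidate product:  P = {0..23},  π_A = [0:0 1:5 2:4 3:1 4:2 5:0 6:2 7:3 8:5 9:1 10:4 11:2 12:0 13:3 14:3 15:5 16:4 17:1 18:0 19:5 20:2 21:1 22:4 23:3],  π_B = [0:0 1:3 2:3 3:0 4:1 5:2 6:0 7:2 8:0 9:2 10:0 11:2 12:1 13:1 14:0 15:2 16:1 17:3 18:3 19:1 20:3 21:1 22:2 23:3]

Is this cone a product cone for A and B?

Answer: VALID PRODUCT

Trace:
|A|·|B| = 6·4 = 24;  |P| = 24
Check the pairing map k ↦ (π_A(k), π_B(k)):
  0 : (0,0)
  1 : (5,3)
  2 : (4,3)
  3 : (1,0)
  4 : (2,1)
  5 : (0,2)
  6 : (2,0)
  7 : (3,2)
  8 : (5,0)
  9 : (1,2)
  10 : (4,0)
  11 : (2,2)
  12 : (0,1)
  13 : (3,1)
  14 : (3,0)
  15 : (5,2)
  16 : (4,1)
  17 : (1,3)
  18 : (0,3)
  19 : (5,1)
  20 : (2,3)
  21 : (1,1)
  22 : (4,2)
  23 : (3,3)
distinct pairs in image: 24 / 24 needed
  → bijection onto A×B; projections well-typed.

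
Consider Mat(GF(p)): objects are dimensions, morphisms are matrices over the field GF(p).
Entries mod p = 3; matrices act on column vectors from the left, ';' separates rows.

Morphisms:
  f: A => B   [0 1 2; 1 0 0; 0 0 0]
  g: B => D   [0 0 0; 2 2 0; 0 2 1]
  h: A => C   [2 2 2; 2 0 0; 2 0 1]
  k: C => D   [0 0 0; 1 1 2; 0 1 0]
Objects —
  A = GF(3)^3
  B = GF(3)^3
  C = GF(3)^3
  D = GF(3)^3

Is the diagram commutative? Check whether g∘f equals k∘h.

1) trace f;g:
  e0=⟨1,0,0⟩ f=>⟨0,1,0⟩ g=>⟨0,2,2⟩
  e1=⟨0,1,0⟩ f=>⟨1,0,0⟩ g=>⟨0,2,0⟩
  e2=⟨0,0,1⟩ f=>⟨2,0,0⟩ g=>⟨0,1,0⟩
  ⟦path⟧₁ = [0 0 0; 2 2 1; 2 0 0]
2) trace h;k:
  e0=⟨1,0,0⟩ h=>⟨2,2,2⟩ k=>⟨0,2,2⟩
  e1=⟨0,1,0⟩ h=>⟨2,0,0⟩ k=>⟨0,2,0⟩
  e2=⟨0,0,1⟩ h=>⟨2,0,1⟩ k=>⟨0,1,0⟩
  ⟦path⟧₂ = [0 0 0; 2 2 1; 2 0 0]
Equal? YES — commutes

Answer: COMMUTES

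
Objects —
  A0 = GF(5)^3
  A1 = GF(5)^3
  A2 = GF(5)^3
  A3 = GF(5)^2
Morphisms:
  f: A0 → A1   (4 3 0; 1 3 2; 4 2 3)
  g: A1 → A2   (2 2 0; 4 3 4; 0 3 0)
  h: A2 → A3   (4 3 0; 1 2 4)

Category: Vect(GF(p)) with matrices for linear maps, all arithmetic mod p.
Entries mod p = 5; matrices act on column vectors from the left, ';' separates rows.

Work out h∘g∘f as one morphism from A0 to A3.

  e0=[1,0,0] f→[4,1,4] g→[0,0,3] h→[0,2]
  e1=[0,1,0] f→[3,3,2] g→[2,4,4] h→[0,1]
  e2=[0,0,1] f→[0,2,3] g→[4,3,1] h→[0,4]
⟦path⟧: (0 0 0; 2 1 4)

Answer: (0 0 0; 2 1 4)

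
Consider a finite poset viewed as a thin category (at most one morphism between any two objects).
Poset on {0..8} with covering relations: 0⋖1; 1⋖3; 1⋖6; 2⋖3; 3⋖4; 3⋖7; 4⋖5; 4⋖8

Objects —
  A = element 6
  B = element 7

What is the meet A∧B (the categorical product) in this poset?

{x : x⊑A ∧ x⊑B} = {0,1}  (A=6, B=7)
  0 ⊑ 1
  1 ⊑ 1
glb = 1

Answer: A∧B = 1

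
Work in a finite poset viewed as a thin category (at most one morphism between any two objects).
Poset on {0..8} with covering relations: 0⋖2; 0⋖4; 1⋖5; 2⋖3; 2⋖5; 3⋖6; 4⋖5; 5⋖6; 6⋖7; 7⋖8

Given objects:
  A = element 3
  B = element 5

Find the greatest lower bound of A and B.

{x : x<=A ∧ x<=B} = {0,2}  (A=3, B=5)
  0 <= 2
  2 <= 2
glb = 2

Answer: A∧B = 2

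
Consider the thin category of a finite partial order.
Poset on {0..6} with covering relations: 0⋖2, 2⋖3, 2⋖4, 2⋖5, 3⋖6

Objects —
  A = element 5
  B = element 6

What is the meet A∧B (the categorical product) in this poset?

Answer: A∧B = 2

Trace:
Common predecessors of 5,6: {0,2}
  0 <= 2
  2 <= 2
glb = 2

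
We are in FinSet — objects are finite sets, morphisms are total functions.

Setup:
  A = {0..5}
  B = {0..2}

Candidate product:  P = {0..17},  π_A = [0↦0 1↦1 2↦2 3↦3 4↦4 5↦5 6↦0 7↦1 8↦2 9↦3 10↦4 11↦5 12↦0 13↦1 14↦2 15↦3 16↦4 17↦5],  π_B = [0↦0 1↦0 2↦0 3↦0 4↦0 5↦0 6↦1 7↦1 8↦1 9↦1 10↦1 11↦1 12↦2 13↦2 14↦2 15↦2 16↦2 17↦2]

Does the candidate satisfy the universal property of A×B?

|A|·|B| = 6·3 = 18;  |P| = 18
Check the pairing map k ↦ (π_A(k), π_B(k)):
  0 ↦ (0,0)
  1 ↦ (1,0)
  2 ↦ (2,0)
  3 ↦ (3,0)
  4 ↦ (4,0)
  5 ↦ (5,0)
  6 ↦ (0,1)
  7 ↦ (1,1)
  8 ↦ (2,1)
  9 ↦ (3,1)
  10 ↦ (4,1)
  11 ↦ (5,1)
  12 ↦ (0,2)
  13 ↦ (1,2)
  14 ↦ (2,2)
  15 ↦ (3,2)
  16 ↦ (4,2)
  17 ↦ (5,2)
distinct pairs in image: 18 / 18 needed
  → bijection onto A×B; projections well-typed.

Answer: VALID PRODUCT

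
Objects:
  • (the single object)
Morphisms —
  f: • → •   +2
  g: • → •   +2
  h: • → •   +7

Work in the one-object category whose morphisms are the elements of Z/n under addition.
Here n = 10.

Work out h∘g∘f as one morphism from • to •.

  0 +2≡2 +2≡4 +7≡1  (mod 10)
result: +1

Answer: +1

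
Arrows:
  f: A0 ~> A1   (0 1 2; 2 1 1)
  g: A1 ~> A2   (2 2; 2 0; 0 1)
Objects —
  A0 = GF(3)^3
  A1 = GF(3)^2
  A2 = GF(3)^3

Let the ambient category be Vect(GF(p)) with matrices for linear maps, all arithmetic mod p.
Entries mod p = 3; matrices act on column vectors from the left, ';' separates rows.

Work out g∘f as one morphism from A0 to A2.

Answer: (1 1 0; 0 2 1; 2 1 1)

Work:
  e0=⟨1,0,0⟩ f~>⟨0,2⟩ g~>⟨1,0,2⟩
  e1=⟨0,1,0⟩ f~>⟨1,1⟩ g~>⟨1,2,1⟩
  e2=⟨0,0,1⟩ f~>⟨2,1⟩ g~>⟨0,1,1⟩
⟦path⟧: (1 1 0; 0 2 1; 2 1 1)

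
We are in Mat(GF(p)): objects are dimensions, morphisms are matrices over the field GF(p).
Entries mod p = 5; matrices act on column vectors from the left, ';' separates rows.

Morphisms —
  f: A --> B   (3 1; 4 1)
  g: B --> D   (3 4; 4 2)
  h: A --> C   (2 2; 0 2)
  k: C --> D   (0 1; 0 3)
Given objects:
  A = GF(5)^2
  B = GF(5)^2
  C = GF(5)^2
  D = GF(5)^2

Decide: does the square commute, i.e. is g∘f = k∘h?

Along f;g (path 1):
  e0=[1,0] f-->[3,4] g-->[0,0]
  e1=[0,1] f-->[1,1] g-->[2,1]
  composite₁ = (0 2; 0 1)
Along h;k (path 2):
  e0=[1,0] h-->[2,0] k-->[0,0]
  e1=[0,1] h-->[2,2] k-->[2,1]
  composite₂ = (0 2; 0 1)
Equal? same morphism ✓

Answer: COMMUTES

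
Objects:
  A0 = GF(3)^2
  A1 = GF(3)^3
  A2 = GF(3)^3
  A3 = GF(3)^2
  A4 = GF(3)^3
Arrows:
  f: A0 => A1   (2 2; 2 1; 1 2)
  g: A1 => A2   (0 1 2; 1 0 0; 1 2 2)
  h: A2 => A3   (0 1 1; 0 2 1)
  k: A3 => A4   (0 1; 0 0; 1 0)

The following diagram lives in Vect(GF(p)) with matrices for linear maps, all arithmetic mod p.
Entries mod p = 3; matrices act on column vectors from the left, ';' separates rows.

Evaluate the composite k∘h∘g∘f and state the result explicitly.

Answer: (0 0; 0 0; 1 1)

Work:
  e0=⟨1,0⟩ f=>⟨2,2,1⟩ g=>⟨1,2,2⟩ h=>⟨1,0⟩ k=>⟨0,0,1⟩
  e1=⟨0,1⟩ f=>⟨2,1,2⟩ g=>⟨2,2,2⟩ h=>⟨1,0⟩ k=>⟨0,0,1⟩
result: (0 0; 0 0; 1 1)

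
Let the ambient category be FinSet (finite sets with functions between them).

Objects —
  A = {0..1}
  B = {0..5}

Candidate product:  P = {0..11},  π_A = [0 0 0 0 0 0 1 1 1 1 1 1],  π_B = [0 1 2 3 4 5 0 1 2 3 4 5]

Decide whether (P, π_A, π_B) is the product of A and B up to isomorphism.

|A|·|B| = 2·6 = 12;  |P| = 12
Check the pairing map k ↦ (π_A(k), π_B(k)):
  0 : (0,0)
  1 : (0,1)
  2 : (0,2)
  3 : (0,3)
  4 : (0,4)
  5 : (0,5)
  6 : (1,0)
  7 : (1,1)
  8 : (1,2)
  9 : (1,3)
  10 : (1,4)
  11 : (1,5)
distinct pairs in image: 12 / 12 needed
  → bijection onto A×B; projections well-typed.

Answer: VALID PRODUCT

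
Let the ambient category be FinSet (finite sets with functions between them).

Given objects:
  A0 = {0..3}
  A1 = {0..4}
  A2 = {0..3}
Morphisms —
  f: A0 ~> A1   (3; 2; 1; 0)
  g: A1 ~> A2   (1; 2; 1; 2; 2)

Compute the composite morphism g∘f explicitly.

Answer: (2; 1; 2; 1)

Trace:
  0 f~>3 g~>2
  1 f~>2 g~>1
  2 f~>1 g~>2
  3 f~>0 g~>1
⟦path⟧: (2; 1; 2; 1)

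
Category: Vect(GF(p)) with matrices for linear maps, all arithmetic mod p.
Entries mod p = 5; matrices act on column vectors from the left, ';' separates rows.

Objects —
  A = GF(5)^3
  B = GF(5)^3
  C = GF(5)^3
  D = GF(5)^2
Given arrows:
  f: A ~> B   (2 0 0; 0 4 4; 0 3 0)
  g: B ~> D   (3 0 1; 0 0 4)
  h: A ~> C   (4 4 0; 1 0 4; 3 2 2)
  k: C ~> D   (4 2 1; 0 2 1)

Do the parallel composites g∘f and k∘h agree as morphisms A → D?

Along f;g (path 1):
  e0=(1,0,0) f~>(2,0,0) g~>(1,0)
  e1=(0,1,0) f~>(0,4,3) g~>(3,2)
  e2=(0,0,1) f~>(0,4,0) g~>(0,0)
  ⟦path⟧₁ = (1 3 0; 0 2 0)
Along h;k (path 2):
  e0=(1,0,0) h~>(4,1,3) k~>(1,0)
  e1=(0,1,0) h~>(4,0,2) k~>(3,2)
  e2=(0,0,1) h~>(0,4,2) k~>(0,0)
  ⟦path⟧₂ = (1 3 0; 0 2 0)
Equal? same morphism ✓

Answer: COMMUTES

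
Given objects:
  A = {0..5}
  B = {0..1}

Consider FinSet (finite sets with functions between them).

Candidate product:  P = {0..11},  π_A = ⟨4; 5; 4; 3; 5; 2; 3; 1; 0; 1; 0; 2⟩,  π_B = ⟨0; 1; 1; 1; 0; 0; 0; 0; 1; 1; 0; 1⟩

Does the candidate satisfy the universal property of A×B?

Answer: VALID PRODUCT

Work:
|A|·|B| = 6·2 = 12;  |P| = 12
Check the pairing map k ↦ (π_A(k), π_B(k)):
  0 : (4,0)
  1 : (5,1)
  2 : (4,1)
  3 : (3,1)
  4 : (5,0)
  5 : (2,0)
  6 : (3,0)
  7 : (1,0)
  8 : (0,1)
  9 : (1,1)
  10 : (0,0)
  11 : (2,1)
distinct pairs in image: 12 / 12 needed
  → bijection onto A×B; projections well-typed.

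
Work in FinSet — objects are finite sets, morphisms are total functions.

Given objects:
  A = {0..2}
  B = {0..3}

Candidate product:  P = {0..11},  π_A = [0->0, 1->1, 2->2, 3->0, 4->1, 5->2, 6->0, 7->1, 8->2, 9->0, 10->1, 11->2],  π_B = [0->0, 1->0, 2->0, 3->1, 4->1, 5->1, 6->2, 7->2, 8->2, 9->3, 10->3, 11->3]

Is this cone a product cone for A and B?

Answer: VALID PRODUCT

Work:
|A|·|B| = 3·4 = 12;  |P| = 12
Check the pairing map k ↦ (π_A(k), π_B(k)):
  0 -> (0,0)
  1 -> (1,0)
  2 -> (2,0)
  3 -> (0,1)
  4 -> (1,1)
  5 -> (2,1)
  6 -> (0,2)
  7 -> (1,2)
  8 -> (2,2)
  9 -> (0,3)
  10 -> (1,3)
  11 -> (2,3)
distinct pairs in image: 12 / 12 needed
  → bijection onto A×B; projections well-typed.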